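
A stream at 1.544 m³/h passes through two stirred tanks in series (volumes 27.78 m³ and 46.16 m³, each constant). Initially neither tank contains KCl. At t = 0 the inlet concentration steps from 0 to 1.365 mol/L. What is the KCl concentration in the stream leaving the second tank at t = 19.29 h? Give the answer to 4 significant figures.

Time constants: τᵢ = Vᵢ/Q for each well-mixed tank.
τ₁ = 27.78/1.544 = 17.9922 h; τ₂ = 46.16/1.544 = 29.8964 h.
Tank 1: C₁ = C_in(1 − e^(−t/τ₁)). Tank 2 (τ₁ ≠ τ₂): C₂ = C_in[1 − (τ₁ e^(−t/τ₁) − τ₂ e^(−t/τ₂))/(τ₁ − τ₂)].
At t = 19.29: e^(−t/τ₁) = 0.342279, e^(−t/τ₂) = 0.524543.
C₂ = 1.365·[1 − (17.9922·0.342279 − 29.8964·0.524543)/(-11.9041)] = 1.365·0.199979 = 0.272972 mol/L.

0.2730 mol/L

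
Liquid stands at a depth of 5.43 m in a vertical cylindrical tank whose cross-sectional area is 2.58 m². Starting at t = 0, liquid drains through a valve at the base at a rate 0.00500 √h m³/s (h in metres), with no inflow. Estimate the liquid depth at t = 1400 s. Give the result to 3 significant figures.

0.948 m

A dh/dt = −Q_out = −0.00500 √h.
∫ h^(−1/2) dh = −(0.00500/A) ∫ dt, giving 2√h = 2√h₀ − (0.00500/A) t.
√h = √5.43 − 0.00500·1400/(2·2.58) = 2.3302 − 1.3566 = 0.97365.
h = 0.97365² = 0.94799 m.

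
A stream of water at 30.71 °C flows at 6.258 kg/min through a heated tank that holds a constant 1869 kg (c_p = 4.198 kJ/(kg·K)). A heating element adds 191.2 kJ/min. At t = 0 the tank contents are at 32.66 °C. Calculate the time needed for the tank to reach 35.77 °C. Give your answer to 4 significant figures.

Heat balance on the well-mixed liquid: M c_p dT/dt = ṁ c_p (T_in − T) + 191.2.
τ = M/ṁ = 298.658 min; T_ss = T_in + Q̇/(ṁ c_p) = 37.9880 °C.
T(t) = T_ss + (T₀ − T_ss) e^(−t/τ). Set T = 35.77:
e^(−t/τ) = (35.77 − 37.9880)/(32.66 − 37.9880) = 0.416287
t = −298.658 · ln(0.416287) = 261.738 min.

261.7 min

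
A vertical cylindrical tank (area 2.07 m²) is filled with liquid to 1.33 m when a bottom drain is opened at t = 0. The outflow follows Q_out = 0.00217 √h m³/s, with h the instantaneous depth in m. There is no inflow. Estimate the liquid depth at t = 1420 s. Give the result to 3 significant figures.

A dh/dt = −Q_out = −0.00217 √h.
This is separable: 2 d(√h)/dt = −0.00217/A, so √h = √h₀ − (0.00217/(2A)) t.
√h = √1.33 − 0.00217·1420/(2·2.07) = 1.1533 − 0.74430 = 0.40896.
h = 0.40896² = 0.16725 m.

0.167 m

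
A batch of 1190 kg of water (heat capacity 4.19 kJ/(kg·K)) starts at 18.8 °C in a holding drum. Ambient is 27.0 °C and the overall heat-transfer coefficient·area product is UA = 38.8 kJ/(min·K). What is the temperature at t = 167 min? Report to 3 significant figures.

24.8 °C

Unsteady energy balance on the tank contents: M c_p dT/dt = −UA(T − T_amb).
dT/dt = (T_ss − T)/τ with T_ss = T_amb = 27.000 °C, τ = M c_p/UA = 1190·4.19/38.8 = 128.51 min.
This is linear first-order; T(t) = T_ss + (T₀ − T_ss) e^(−t/τ).
T(167) = 27.000 + (-8.2000)·0.27266 = 24.764 °C.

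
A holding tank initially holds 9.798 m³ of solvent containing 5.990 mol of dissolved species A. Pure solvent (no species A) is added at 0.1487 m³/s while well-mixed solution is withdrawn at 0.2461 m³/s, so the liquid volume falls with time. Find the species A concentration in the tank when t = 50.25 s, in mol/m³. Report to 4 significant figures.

Total volume: dV/dt = Q_in − Q_out = -0.0974000 m³/s, so V(t) = 9.798 − 0.0974000 t and V(50.25) = 4.90365 m³.
Species balance (pure solvent in): dm/dt = −Q_out · m/V(t).
dm/m = −Q_out dt/(V₀ − 0.0974000 t); integrating gives ln(m/m₀) = −(Q_out/(Q_in−Q_out)) ln(V/V₀).
m = m₀ (V₀/V)^(Q_out/(Q_in−Q_out)) = 5.990 × (9.798/4.90365)^(-2.52669) = 1.04197 mol.
C = m/V = 1.04197/4.90365 = 0.212490 mol/m³.

0.2125 mol/m³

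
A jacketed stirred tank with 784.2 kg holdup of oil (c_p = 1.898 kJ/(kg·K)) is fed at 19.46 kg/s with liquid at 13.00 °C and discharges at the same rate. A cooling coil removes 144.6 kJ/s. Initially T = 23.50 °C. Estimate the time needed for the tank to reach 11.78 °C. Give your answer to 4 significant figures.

67.57 s

Energy balance: M c_p dT/dt = ṁ c_p (T_in − T) − 144.6.
τ = M/ṁ = 40.2980 s; T_ss = T_in − Q̇/(ṁ c_p) = 9.08502 °C.
T(t) = T_ss + (T₀ − T_ss) e^(−t/τ). Set T = 11.78:
e^(−t/τ) = (11.78 − 9.08502)/(23.50 − 9.08502) = 0.186957
t = −40.2980 · ln(0.186957) = 67.5749 s.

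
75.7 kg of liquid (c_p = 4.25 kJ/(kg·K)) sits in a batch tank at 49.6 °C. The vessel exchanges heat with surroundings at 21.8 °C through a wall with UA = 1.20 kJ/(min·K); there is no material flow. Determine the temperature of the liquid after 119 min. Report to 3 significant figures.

Energy balance: M c_p dT/dt = −UA(T − T_amb).
dT/dt = (T_ss − T)/τ with T_ss = T_amb = 21.800 °C, τ = M c_p/UA = 75.7·4.25/1.20 = 268.10 min.
T approaches T_ss exponentially: T(t) = T_ss + (T₀ − T_ss) e^(−t/τ).
T(119) = 21.800 + (27.800)·0.64156 = 39.635 °C.

39.6 °C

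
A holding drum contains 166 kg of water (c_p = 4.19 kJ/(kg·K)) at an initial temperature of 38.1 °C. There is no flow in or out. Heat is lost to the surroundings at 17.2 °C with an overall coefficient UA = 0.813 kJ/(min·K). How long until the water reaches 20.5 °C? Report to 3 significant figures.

Lumped-capacitance energy balance: M c_p dT/dt = UA(T_amb − T).
τ = M c_p/UA = 855.52 min; T_ss = T_amb = 17.200 °C.
T(t) = T_ss + (T₀ − T_ss)e^(−t/τ); set T = 20.5:
t = −τ ln[(T − T_ss)/(T₀ − T_ss)] = −855.52 · ln(0.15789) = 1579.1 min.

1580 min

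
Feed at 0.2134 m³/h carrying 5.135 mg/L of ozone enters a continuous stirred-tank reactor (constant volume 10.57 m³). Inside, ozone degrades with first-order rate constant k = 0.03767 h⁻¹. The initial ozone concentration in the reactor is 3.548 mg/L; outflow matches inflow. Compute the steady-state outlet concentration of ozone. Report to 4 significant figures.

1.792 mg/L

Species balance: V dC/dt = Q C_in − Q C − k V C.
Steady state (dC/dt = 0): C_ss = Q C_in/(Q + kV) = C_in/(1 + kV/Q).
C_ss = 0.2134·5.135/(0.2134 + 0.03767·10.57) = 1.09581/0.611572 = 1.79179 mg/L.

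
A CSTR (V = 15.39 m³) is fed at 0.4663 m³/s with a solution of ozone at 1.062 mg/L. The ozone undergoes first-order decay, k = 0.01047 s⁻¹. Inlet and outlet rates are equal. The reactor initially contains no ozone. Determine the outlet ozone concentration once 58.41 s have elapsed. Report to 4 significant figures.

V dC/dt = Q(C_in − C) − k V C.
This is linear with rate a = Q/V + k = 0.0407689 s⁻¹.
C_ss = Q C_in/(Q + kV) = 0.789264 mg/L; C(t) = C_ss + (C₀ − C_ss) e^(−a t).
C(58.41) = 0.789264 + (-0.789264)·e^(−0.0407689·58.41) = 0.789264 + (-0.789264)·0.0924293 = 0.716313 mg/L.

0.7163 mg/L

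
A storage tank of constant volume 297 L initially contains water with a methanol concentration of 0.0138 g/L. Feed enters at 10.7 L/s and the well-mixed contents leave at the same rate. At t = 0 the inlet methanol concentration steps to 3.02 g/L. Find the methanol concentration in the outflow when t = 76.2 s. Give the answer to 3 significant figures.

Species balance on the tank: V dC/dt = Q(C_in − C).
So dC/dt = (C_in − C)/τ with τ = V/Q = 297/10.7 = 27.757 s.
This is linear first-order; C(t) = C_in + (C₀ − C_in) e^(−t/τ).
C(76.2) = 3.02 + (0.0138 − 3.02)·e^(−76.2/27.757) = 3.02 + (-3.0062)·0.064232 = 2.8269 g/L.

2.83 g/L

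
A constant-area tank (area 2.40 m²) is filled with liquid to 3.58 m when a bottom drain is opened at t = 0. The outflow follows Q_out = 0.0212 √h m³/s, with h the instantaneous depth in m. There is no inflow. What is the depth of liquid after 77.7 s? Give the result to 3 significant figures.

Mass balance (ρ constant): A dh/dt = −0.0212 √h.
∫ h^(−1/2) dh = −(0.0212/A) ∫ dt, giving 2√h = 2√h₀ − (0.0212/A) t.
√h = √3.58 − 0.0212·77.7/(2·2.40) = 1.8921 − 0.34318 = 1.5489.
h = 1.5489² = 2.3991 m.

2.40 m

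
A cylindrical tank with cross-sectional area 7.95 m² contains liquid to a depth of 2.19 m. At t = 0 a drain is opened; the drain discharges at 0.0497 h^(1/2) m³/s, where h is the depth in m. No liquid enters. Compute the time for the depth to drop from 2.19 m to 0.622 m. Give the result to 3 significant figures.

221 s

A dh/dt = −Q_out = −0.0497 √h.
This is separable: 2 d(√h)/dt = −0.0497/A, so √h = √h₀ − (0.0497/(2A)) t.
t = 2A(√h₀ − √h)/0.0497 = 2·7.95·(√2.19 − √0.622)/0.0497
  = 15.900 × (1.4799 − 0.78867) / 0.0497 = 221.13 s.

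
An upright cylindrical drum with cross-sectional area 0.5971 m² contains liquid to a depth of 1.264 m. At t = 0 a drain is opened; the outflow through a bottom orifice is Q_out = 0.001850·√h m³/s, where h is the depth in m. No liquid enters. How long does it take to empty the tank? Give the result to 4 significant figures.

With no inflow, A dh/dt = −0.001850 √h.
∫ h^(−1/2) dh = −(0.001850/A) ∫ dt, giving 2√h = 2√h₀ − (0.001850/A) t.
Set h = 0: 2√h₀ = (0.001850/A) t_empty ⇒ t_empty = 2A√h₀/0.001850.
t_empty = 2·0.5971·√1.264/0.001850 = 1.19420·1.12428/0.001850 = 725.736 s.

725.7 s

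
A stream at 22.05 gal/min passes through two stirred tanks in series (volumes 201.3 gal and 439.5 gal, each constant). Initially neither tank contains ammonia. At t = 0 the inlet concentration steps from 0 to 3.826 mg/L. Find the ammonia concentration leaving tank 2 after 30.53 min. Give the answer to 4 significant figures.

Time constants: τᵢ = Vᵢ/Q for each well-mixed tank.
τ₁ = 201.3/22.05 = 9.12925 min; τ₂ = 439.5/22.05 = 19.9320 min.
Tank 1: C₁ = C_in(1 − e^(−t/τ₁)). Tank 2 (τ₁ ≠ τ₂): C₂ = C_in[1 − (τ₁ e^(−t/τ₁) − τ₂ e^(−t/τ₂))/(τ₁ − τ₂)].
At t = 30.53: e^(−t/τ₁) = 0.0352886, e^(−t/τ₂) = 0.216166.
C₂ = 3.826·[1 − (9.12925·0.0352886 − 19.9320·0.216166)/(-10.8027)] = 3.826·0.630977 = 2.41412 mg/L.

2.414 mg/L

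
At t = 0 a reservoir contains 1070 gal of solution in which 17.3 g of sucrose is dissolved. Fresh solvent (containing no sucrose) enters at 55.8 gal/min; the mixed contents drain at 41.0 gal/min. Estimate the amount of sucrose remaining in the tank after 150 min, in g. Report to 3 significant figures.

Let m(t) be the amount of sucrose. Volume: V(t) = V₀ + (Q_in − Q_out) t = 1070 + 14.800 t; V(150) = 3290.0 gal.
Solute balance: dm/dt = 0 − Q_out C = −Q_out m/V(t).
dm/m = −Q_out dt/(V₀ + 14.800 t); integrating gives ln(m/m₀) = −(Q_out/(Q_in−Q_out)) ln(V/V₀).
m = m₀ (V₀/V)^(Q_out/(Q_in−Q_out)) = 17.3 × (1070/3290.0)^(2.7703) = 0.77033 g.

0.770 g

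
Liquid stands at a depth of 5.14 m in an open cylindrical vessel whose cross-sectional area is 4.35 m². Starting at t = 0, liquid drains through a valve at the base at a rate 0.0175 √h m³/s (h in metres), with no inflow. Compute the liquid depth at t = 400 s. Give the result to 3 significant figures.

With no inflow, A dh/dt = −0.0175 √h.
This is separable: 2 d(√h)/dt = −0.0175/A, so √h = √h₀ − (0.0175/(2A)) t.
√h = √5.14 − 0.0175·400/(2·4.35) = 2.2672 − 0.80460 = 1.4626.
h = 1.4626² = 2.1391 m.

2.14 m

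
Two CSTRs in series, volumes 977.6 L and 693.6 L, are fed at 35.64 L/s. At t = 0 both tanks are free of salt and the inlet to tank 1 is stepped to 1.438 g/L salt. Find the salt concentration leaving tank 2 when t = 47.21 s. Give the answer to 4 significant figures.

Time constants: τᵢ = Vᵢ/Q for each well-mixed tank.
τ₁ = 977.6/35.64 = 27.4299 s; τ₂ = 693.6/35.64 = 19.4613 s.
Tank 1: C₁ = C_in(1 − e^(−t/τ₁)). Tank 2 (τ₁ ≠ τ₂): C₂ = C_in[1 − (τ₁ e^(−t/τ₁) − τ₂ e^(−t/τ₂))/(τ₁ − τ₂)].
At t = 47.21: e^(−t/τ₁) = 0.178866, e^(−t/τ₂) = 0.0884036.
C₂ = 1.438·[1 − (27.4299·0.178866 − 19.4613·0.0884036)/(7.96857)] = 1.438·0.600201 = 0.863089 g/L.

0.8631 g/L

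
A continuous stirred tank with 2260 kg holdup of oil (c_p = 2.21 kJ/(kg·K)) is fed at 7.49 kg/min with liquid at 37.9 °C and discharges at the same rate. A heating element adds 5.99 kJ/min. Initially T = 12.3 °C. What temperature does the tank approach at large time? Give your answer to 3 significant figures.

38.3 °C

Heat balance on the well-mixed liquid: M c_p dT/dt = ṁ c_p (T_in − T) + 5.99.
At steady state dT/dt = 0 ⇒ T_ss = T_in + Q̇/(ṁ c_p) = 37.9 + 5.99/(7.49·2.21) = 38.262 °C.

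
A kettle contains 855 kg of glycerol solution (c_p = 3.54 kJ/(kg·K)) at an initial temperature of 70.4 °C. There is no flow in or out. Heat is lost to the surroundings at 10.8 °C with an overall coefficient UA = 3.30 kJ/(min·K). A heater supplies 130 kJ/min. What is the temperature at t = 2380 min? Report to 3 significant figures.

51.7 °C

Lumped-capacitance energy balance: M c_p dT/dt = UA(T_amb − T) + Q̇.
dT/dt = (T_ss − T)/τ with T_ss = T_amb + Q̇/UA = 10.8 + 130/3.30 = 50.194 °C, τ = M c_p/UA = 855·3.54/3.30 = 917.18 min.
This is linear first-order; T(t) = T_ss + (T₀ − T_ss) e^(−t/τ).
T(2380) = 50.194 + (20.206)·0.074653 = 51.702 °C.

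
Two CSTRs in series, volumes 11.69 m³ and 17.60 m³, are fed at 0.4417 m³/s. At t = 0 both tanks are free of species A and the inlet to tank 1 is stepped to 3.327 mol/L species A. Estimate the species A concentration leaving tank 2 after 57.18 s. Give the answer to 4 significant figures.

1.726 mol/L

Species balance on tank i: dCᵢ/dt = (Cᵢ₋₁ − Cᵢ)/τᵢ with τᵢ = Vᵢ/Q.
τ₁ = 11.69/0.4417 = 26.4659 s; τ₂ = 17.60/0.4417 = 39.8460 s.
Solving the cascade with C₁(0)=C₂(0)=0 gives C₂(t) = C_in[1 − (τ₁ e^(−t/τ₁) − τ₂ e^(−t/τ₂))/(τ₁ − τ₂)].
At t = 57.18: e^(−t/τ₁) = 0.115266, e^(−t/τ₂) = 0.238110.
C₂ = 3.327·[1 − (26.4659·0.115266 − 39.8460·0.238110)/(-13.3801)] = 3.327·0.518904 = 1.72639 mol/L.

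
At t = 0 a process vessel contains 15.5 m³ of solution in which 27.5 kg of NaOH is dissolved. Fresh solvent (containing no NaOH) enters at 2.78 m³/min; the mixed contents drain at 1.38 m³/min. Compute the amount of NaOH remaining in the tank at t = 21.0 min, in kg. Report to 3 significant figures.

9.64 kg

Total volume: dV/dt = Q_in − Q_out = 1.4000 m³/min, so V(t) = 15.5 + 1.4000 t and V(21.0) = 44.900 m³.
Solute balance: dm/dt = 0 − Q_out C = −Q_out m/V(t).
dm/m = −Q_out dt/(V₀ + 1.4000 t); integrating gives ln(m/m₀) = −(Q_out/(Q_in−Q_out)) ln(V/V₀).
m = m₀ (V₀/V)^(Q_out/(Q_in−Q_out)) = 27.5 × (15.5/44.900)^(0.98571) = 9.6387 kg.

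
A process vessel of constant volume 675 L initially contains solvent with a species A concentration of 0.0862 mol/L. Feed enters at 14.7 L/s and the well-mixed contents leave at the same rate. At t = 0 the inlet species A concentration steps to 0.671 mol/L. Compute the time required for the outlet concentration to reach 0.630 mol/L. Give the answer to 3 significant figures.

122 s

Species balance: V dC/dt = Q(C_in − C) ⇒ τ = V/Q = 45.918 s.
C(t) = C_in + (C₀ − C_in) e^(−t/τ). Set C = 0.630 and solve for t:
e^(−t/τ) = (C − C_in)/(C₀ − C_in) = (0.630 − 0.671)/(0.0862 − 0.671) = 0.070109
t = −τ ln(…) = 45.918 × 2.6577 = 122.04 s.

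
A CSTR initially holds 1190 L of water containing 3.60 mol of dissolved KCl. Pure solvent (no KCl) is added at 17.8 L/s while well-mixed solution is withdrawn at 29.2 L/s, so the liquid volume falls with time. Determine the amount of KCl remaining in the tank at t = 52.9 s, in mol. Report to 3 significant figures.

Total volume: dV/dt = Q_in − Q_out = -11.400 L/s, so V(t) = 1190 − 11.400 t and V(52.9) = 586.94 L.
Solute balance: dm/dt = 0 − Q_out C = −Q_out m/V(t).
dm/m = −Q_out dt/(V₀ − 11.400 t); integrating gives ln(m/m₀) = −(Q_out/(Q_in−Q_out)) ln(V/V₀).
m = m₀ (V₀/V)^(Q_out/(Q_in−Q_out)) = 3.60 × (1190/586.94)^(-2.5614) = 0.58894 mol.

0.589 mol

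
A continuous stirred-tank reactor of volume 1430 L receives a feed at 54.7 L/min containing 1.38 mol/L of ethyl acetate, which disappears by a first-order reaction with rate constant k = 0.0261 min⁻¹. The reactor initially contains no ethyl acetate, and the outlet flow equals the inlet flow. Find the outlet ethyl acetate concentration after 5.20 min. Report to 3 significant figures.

Accumulation = in − out − consumed: V dC/dt = Q C_in − Q C − k V C.
dC/dt = (Q/V) C_in − (Q/V + k) C; effective rate a = Q/V + k = 0.038252 + 0.0261 = 0.064352 min⁻¹.
C_ss = Q C_in/(Q + kV) = 0.82029 mol/L; C(t) = C_ss + (C₀ − C_ss) e^(−a t).
C(5.20) = 0.82029 + (-0.82029)·e^(−0.064352·5.20) = 0.82029 + (-0.82029)·0.71560 = 0.23329 mol/L.

0.233 mol/L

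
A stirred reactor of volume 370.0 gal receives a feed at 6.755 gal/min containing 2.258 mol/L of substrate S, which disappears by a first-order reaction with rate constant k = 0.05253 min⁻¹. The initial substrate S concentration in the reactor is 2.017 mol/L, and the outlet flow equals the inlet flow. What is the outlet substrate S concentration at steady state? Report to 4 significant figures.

Species balance: V dC/dt = Q C_in − Q C − k V C.
At steady state: 0 = Q C_in − (Q + kV) C_ss, so C_ss = Q C_in/(Q + kV).
C_ss = 6.755·2.258/(6.755 + 0.05253·370.0) = 15.2528/26.1911 = 0.582365 mol/L.

0.5824 mol/L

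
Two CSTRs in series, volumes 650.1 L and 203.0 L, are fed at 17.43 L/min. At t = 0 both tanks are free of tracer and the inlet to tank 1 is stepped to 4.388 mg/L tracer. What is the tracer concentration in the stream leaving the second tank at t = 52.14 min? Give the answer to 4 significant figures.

2.834 mg/L

Time constants: τᵢ = Vᵢ/Q for each well-mixed tank.
τ₁ = 650.1/17.43 = 37.2978 min; τ₂ = 203.0/17.43 = 11.6466 min.
Tank 1: C₁ = C_in(1 − e^(−t/τ₁)). Tank 2 (τ₁ ≠ τ₂): C₂ = C_in[1 − (τ₁ e^(−t/τ₁) − τ₂ e^(−t/τ₂))/(τ₁ − τ₂)].
At t = 52.14: e^(−t/τ₁) = 0.247106, e^(−t/τ₂) = 0.0113692.
C₂ = 4.388·[1 − (37.2978·0.247106 − 11.6466·0.0113692)/(25.6512)] = 4.388·0.645861 = 2.83404 mg/L.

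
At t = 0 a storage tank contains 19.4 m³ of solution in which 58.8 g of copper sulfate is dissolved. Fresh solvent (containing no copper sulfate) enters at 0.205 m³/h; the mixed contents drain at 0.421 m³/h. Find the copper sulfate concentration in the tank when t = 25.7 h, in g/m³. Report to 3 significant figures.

2.20 g/m³

Total volume: dV/dt = Q_in − Q_out = -0.21600 m³/h, so V(t) = 19.4 − 0.21600 t and V(25.7) = 13.849 m³.
Species balance (pure solvent in): dm/dt = −Q_out · m/V(t).
Separate: dm/m = −Q_out dt/V(t) ⇒ ln(m/m₀) = −(Q_out/(Q_in−Q_out)) ln(V/V₀).
m = m₀ (V₀/V)^(Q_out/(Q_in−Q_out)) = 58.8 × (19.4/13.849)^(-1.9491) = 30.483 g.
C = m/V = 30.483/13.849 = 2.2011 g/m³.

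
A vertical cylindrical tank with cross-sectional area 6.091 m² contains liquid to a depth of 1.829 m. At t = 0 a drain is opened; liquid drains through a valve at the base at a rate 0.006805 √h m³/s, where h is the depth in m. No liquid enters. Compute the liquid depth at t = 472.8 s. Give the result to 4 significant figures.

A dh/dt = −Q_out = −0.006805 √h.
This is separable: 2 d(√h)/dt = −0.006805/A, so √h = √h₀ − (0.006805/(2A)) t.
√h = √1.829 − 0.006805·472.8/(2·6.091) = 1.35241 − 0.264111 = 1.08829.
h = 1.08829² = 1.18438 m.

1.184 m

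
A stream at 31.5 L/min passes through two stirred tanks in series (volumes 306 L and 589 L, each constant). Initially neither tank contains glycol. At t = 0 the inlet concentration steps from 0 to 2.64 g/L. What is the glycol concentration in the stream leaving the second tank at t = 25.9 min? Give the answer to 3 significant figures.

Time constants: τᵢ = Vᵢ/Q for each well-mixed tank.
τ₁ = 306/31.5 = 9.7143 min; τ₂ = 589/31.5 = 18.698 min.
Solving the cascade with C₁(0)=C₂(0)=0 gives C₂(t) = C_in[1 − (τ₁ e^(−t/τ₁) − τ₂ e^(−t/τ₂))/(τ₁ − τ₂)].
At t = 25.9: e^(−t/τ₁) = 0.069518, e^(−t/τ₂) = 0.25029.
C₂ = 2.64·[1 − (9.7143·0.069518 − 18.698·0.25029)/(-8.9841)] = 2.64·0.55425 = 1.4632 g/L.

1.46 g/L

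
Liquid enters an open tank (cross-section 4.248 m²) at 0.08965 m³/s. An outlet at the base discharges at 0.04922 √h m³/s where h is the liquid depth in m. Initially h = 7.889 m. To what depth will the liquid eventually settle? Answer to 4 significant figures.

3.318 m

Accumulation of liquid (constant cross-section A): A dh/dt = Q_in − 0.04922 √h. At steady state dh/dt = 0:
Q_in = 0.04922 √h_ss ⇒ √h_ss = 0.08965/0.04922 = 1.82141.
h_ss = 1.82141² = 3.31755 m. (Since h₀ = 7.889 m > h_ss, the level will fall toward this value.)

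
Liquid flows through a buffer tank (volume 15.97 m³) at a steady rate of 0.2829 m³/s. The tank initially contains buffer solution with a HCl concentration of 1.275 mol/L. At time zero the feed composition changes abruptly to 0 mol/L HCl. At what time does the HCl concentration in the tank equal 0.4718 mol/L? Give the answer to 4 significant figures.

Unsteady species balance (constant V, well mixed): V dC/dt = Q(C_in − C), so τ = V/Q = 56.4510 s.
C(t) = C_in + (C₀ − C_in) e^(−t/τ). Set C = 0.4718 and solve for t:
e^(−t/τ) = (C − C_in)/(C₀ − C_in) = (0.4718 − 0)/(1.275 − 0) = 0.370039
t = −τ ln(…) = 56.4510 × 0.994146 = 56.1206 s.

56.12 s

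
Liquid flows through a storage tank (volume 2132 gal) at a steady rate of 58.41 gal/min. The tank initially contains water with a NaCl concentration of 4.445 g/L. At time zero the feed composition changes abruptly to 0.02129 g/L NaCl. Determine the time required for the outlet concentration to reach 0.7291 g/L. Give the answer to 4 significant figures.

66.89 min

Species balance: V dC/dt = Q(C_in − C) ⇒ τ = V/Q = 36.5006 min.
C(t) = C_in + (C₀ − C_in) e^(−t/τ). Set C = 0.7291 and solve for t:
e^(−t/τ) = (C − C_in)/(C₀ − C_in) = (0.7291 − 0.02129)/(4.445 − 0.02129) = 0.160004
t = −τ ln(…) = 36.5006 × 1.83256 = 66.8895 min.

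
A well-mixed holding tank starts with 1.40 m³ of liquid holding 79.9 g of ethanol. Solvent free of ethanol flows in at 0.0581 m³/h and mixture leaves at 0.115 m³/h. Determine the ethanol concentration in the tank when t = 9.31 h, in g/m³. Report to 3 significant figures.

35.1 g/m³

Let m(t) be the amount of ethanol. Volume: V(t) = V₀ + (Q_in − Q_out) t = 1.40 − 0.056900 t; V(9.31) = 0.87026 m³.
Solute balance: dm/dt = 0 − Q_out C = −Q_out m/V(t).
Separate: dm/m = −Q_out dt/V(t) ⇒ ln(m/m₀) = −(Q_out/(Q_in−Q_out)) ln(V/V₀).
m = m₀ (V₀/V)^(Q_out/(Q_in−Q_out)) = 79.9 × (1.40/0.87026)^(-2.0211) = 30.566 g.
C = m/V = 30.566/0.87026 = 35.123 g/m³.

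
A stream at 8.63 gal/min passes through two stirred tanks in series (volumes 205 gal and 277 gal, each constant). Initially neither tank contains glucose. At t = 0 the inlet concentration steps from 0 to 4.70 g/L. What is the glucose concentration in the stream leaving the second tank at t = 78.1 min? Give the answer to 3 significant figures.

3.61 g/L

Each tank obeys Vᵢ dCᵢ/dt = Q(Cᵢ₋₁ − Cᵢ), so τᵢ = Vᵢ/Q.
τ₁ = 205/8.63 = 23.754 min; τ₂ = 277/8.63 = 32.097 min.
Tank 1: C₁ = C_in(1 − e^(−t/τ₁)). Tank 2 (τ₁ ≠ τ₂): C₂ = C_in[1 − (τ₁ e^(−t/τ₁) − τ₂ e^(−t/τ₂))/(τ₁ − τ₂)].
At t = 78.1: e^(−t/τ₁) = 0.037335, e^(−t/τ₂) = 0.087753.
C₂ = 4.70·[1 − (23.754·0.037335 − 32.097·0.087753)/(-8.3430)] = 4.70·0.76869 = 3.6129 g/L.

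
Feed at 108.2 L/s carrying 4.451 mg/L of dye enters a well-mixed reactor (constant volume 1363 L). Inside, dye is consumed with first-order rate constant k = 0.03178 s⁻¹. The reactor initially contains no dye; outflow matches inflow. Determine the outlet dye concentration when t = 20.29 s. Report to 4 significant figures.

Accumulation = in − out − consumed: V dC/dt = Q C_in − Q C − k V C.
dC/dt = (Q/V) C_in − (Q/V + k) C; effective rate a = Q/V + k = 0.0793837 + 0.03178 = 0.111164 s⁻¹.
C_ss = Q C_in/(Q + kV) = 3.17853 mg/L; C(t) = C_ss + (C₀ − C_ss) e^(−a t).
C(20.29) = 3.17853 + (-3.17853)·e^(−0.111164·20.29) = 3.17853 + (-3.17853)·0.104820 = 2.84535 mg/L.

2.845 mg/L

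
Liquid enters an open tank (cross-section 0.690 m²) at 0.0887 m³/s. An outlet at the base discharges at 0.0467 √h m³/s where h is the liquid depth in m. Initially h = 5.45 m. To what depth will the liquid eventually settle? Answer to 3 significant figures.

3.61 m

Level balance: A dh/dt = 0.0887 − 0.0467 √h. Setting dh/dt = 0:
Q_in = 0.0467 √h_ss ⇒ √h_ss = 0.0887/0.0467 = 1.8994.
h_ss = 1.8994² = 3.6076 m. (Since h₀ = 5.45 m > h_ss, the level will fall toward this value.)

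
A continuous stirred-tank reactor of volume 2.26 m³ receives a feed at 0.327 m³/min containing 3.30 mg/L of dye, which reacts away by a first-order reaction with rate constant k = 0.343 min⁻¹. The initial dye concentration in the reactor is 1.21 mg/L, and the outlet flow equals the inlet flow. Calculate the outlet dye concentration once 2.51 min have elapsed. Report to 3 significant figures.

Species balance: V dC/dt = Q C_in − Q C − k V C.
This is linear with rate a = Q/V + k = 0.48769 min⁻¹.
C_ss = Q C_in/(Q + kV) = 0.97906 mg/L; C(t) = C_ss + (C₀ − C_ss) e^(−a t).
C(2.51) = 0.97906 + (0.23094)·e^(−0.48769·2.51) = 0.97906 + (0.23094)·0.29402 = 1.0470 mg/L.

1.05 mg/L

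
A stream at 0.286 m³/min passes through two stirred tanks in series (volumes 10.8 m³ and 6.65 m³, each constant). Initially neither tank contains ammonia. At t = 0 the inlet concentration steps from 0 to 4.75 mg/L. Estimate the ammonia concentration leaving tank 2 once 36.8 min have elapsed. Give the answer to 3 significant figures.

Each tank obeys Vᵢ dCᵢ/dt = Q(Cᵢ₋₁ − Cᵢ), so τᵢ = Vᵢ/Q.
τ₁ = 10.8/0.286 = 37.762 min; τ₂ = 6.65/0.286 = 23.252 min.
Solving the cascade with C₁(0)=C₂(0)=0 gives C₂(t) = C_in[1 − (τ₁ e^(−t/τ₁) − τ₂ e^(−t/τ₂))/(τ₁ − τ₂)].
At t = 36.8: e^(−t/τ₁) = 0.37737, e^(−t/τ₂) = 0.20542.
C₂ = 4.75·[1 − (37.762·0.37737 − 23.252·0.20542)/(14.510)] = 4.75·0.34709 = 1.6487 mg/L.

1.65 mg/L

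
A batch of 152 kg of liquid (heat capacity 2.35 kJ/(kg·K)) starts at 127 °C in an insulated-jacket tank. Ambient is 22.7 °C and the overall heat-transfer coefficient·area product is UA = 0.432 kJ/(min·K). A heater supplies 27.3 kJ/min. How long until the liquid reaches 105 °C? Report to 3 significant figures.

Lumped-capacitance energy balance: M c_p dT/dt = UA(T_amb − T) + Q̇.
τ = M c_p/UA = 826.85 min; T_ss = T_amb + Q̇/UA = 22.7 + 27.3/0.432 = 85.894 °C.
T(t) = T_ss + (T₀ − T_ss)e^(−t/τ); set T = 105:
t = −τ ln[(T − T_ss)/(T₀ − T_ss)] = −826.85 · ln(0.46479) = 633.50 min.

634 min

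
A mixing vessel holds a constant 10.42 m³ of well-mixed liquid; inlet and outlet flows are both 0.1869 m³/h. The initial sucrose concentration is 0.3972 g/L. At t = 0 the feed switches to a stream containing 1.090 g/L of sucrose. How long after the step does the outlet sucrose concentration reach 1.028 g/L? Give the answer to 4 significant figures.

134.6 h

Species balance: V dC/dt = Q(C_in − C) ⇒ τ = V/Q = 55.7517 h.
C(t) = C_in + (C₀ − C_in) e^(−t/τ). Set C = 1.028 and solve for t:
e^(−t/τ) = (C − C_in)/(C₀ − C_in) = (1.028 − 1.090)/(0.3972 − 1.090) = 0.0894919
t = −τ ln(…) = 55.7517 × 2.41361 = 134.563 h.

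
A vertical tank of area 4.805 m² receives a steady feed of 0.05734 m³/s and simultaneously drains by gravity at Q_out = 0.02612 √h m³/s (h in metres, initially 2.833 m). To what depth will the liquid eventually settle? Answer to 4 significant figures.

4.819 m

Mass balance (ρ constant): A dh/dt = Q_in − 0.02612 √h. At steady state dh/dt = 0:
Q_in = 0.02612 √h_ss ⇒ √h_ss = 0.05734/0.02612 = 2.19525.
h_ss = 2.19525² = 4.81913 m. (Since h₀ = 2.833 m < h_ss, the level will rise toward this value.)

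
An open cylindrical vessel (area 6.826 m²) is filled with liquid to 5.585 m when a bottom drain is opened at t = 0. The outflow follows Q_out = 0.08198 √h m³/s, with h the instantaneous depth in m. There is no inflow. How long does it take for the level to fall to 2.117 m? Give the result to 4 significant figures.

151.3 s

With no inflow, A dh/dt = −0.08198 √h.
This is separable: 2 d(√h)/dt = −0.08198/A, so √h = √h₀ − (0.08198/(2A)) t.
t = 2A(√h₀ − √h)/0.08198 = 2·6.826·(√5.585 − √2.117)/0.08198
  = 13.6520 × (2.36326 − 1.45499) / 0.08198 = 151.253 s.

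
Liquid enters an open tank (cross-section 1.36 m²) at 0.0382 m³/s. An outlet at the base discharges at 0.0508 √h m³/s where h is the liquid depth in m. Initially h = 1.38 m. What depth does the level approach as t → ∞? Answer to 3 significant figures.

A dh/dt = Q_in − 0.0508 √h. Steady state requires inflow = outflow:
Q_in = 0.0508 √h_ss ⇒ √h_ss = 0.0382/0.0508 = 0.75197.
h_ss = 0.75197² = 0.56546 m. (Since h₀ = 1.38 m > h_ss, the level will fall toward this value.)

0.565 m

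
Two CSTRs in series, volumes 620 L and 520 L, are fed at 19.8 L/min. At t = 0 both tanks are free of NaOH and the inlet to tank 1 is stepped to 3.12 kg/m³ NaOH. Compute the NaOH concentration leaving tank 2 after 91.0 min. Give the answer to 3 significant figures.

Species balance on tank i: dCᵢ/dt = (Cᵢ₋₁ − Cᵢ)/τᵢ with τᵢ = Vᵢ/Q.
τ₁ = 620/19.8 = 31.313 min; τ₂ = 520/19.8 = 26.263 min.
Solving the cascade with C₁(0)=C₂(0)=0 gives C₂(t) = C_in[1 − (τ₁ e^(−t/τ₁) − τ₂ e^(−t/τ₂))/(τ₁ − τ₂)].
At t = 91.0: e^(−t/τ₁) = 0.054687, e^(−t/τ₂) = 0.031273.
C₂ = 3.12·[1 − (31.313·0.054687 − 26.263·0.031273)/(5.0505)] = 3.12·0.82356 = 2.5695 kg/m³.

2.57 kg/m³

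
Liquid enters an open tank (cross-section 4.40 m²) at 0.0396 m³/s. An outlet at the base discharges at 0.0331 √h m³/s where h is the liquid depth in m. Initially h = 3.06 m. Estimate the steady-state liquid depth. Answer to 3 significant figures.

1.43 m

Level balance: A dh/dt = 0.0396 − 0.0331 √h. Setting dh/dt = 0:
Q_in = 0.0331 √h_ss ⇒ √h_ss = 0.0396/0.0331 = 1.1964.
h_ss = 1.1964² = 1.4313 m. (Since h₀ = 3.06 m > h_ss, the level will fall toward this value.)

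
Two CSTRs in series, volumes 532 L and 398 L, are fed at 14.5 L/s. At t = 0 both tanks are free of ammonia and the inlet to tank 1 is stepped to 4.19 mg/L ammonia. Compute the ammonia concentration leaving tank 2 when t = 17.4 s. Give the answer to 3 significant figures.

Time constants: τᵢ = Vᵢ/Q for each well-mixed tank.
τ₁ = 532/14.5 = 36.690 s; τ₂ = 398/14.5 = 27.448 s.
Solving the cascade with C₁(0)=C₂(0)=0 gives C₂(t) = C_in[1 − (τ₁ e^(−t/τ₁) − τ₂ e^(−t/τ₂))/(τ₁ − τ₂)].
At t = 17.4: e^(−t/τ₁) = 0.62235, e^(−t/τ₂) = 0.53051.
C₂ = 4.19·[1 − (36.690·0.62235 − 27.448·0.53051)/(9.2414)] = 4.19·0.10486 = 0.43934 mg/L.

0.439 mg/L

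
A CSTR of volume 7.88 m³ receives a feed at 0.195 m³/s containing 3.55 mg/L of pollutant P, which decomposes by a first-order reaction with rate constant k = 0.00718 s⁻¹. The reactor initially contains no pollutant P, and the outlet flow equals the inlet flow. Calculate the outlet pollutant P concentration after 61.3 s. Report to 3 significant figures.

2.36 mg/L

V dC/dt = Q(C_in − C) − k V C.
dC/dt = (Q/V) C_in − (Q/V + k) C; effective rate a = Q/V + k = 0.024746 + 0.00718 = 0.031926 s⁻¹.
C_ss = Q C_in/(Q + kV) = 2.7516 mg/L; C(t) = C_ss + (C₀ − C_ss) e^(−a t).
C(61.3) = 2.7516 + (-2.7516)·e^(−0.031926·61.3) = 2.7516 + (-2.7516)·0.14127 = 2.3629 mg/L.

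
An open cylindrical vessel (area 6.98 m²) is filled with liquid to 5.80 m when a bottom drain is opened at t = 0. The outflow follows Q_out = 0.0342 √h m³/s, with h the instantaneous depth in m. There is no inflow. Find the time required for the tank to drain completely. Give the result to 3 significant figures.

Accumulation of liquid (constant cross-section A): A dh/dt = −0.0342 √h.
∫ h^(−1/2) dh = −(0.0342/A) ∫ dt, giving 2√h = 2√h₀ − (0.0342/A) t.
Tank is empty when √h = 0: t_empty = 2A√h₀/0.0342.
t_empty = 2·6.98·√5.80/0.0342 = 13.960·2.4083/0.0342 = 983.04 s.

983 s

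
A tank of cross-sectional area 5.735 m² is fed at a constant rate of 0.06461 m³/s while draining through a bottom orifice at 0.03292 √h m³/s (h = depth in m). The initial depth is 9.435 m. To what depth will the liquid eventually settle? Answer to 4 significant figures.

3.852 m

Level balance: A dh/dt = 0.06461 − 0.03292 √h. Setting dh/dt = 0:
Q_in = 0.03292 √h_ss ⇒ √h_ss = 0.06461/0.03292 = 1.96264.
h_ss = 1.96264² = 3.85194 m. (Since h₀ = 9.435 m > h_ss, the level will fall toward this value.)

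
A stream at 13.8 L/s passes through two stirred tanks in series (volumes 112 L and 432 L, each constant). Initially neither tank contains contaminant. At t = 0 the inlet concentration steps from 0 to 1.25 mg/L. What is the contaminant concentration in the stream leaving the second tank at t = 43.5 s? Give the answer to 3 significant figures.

Each tank obeys Vᵢ dCᵢ/dt = Q(Cᵢ₋₁ − Cᵢ), so τᵢ = Vᵢ/Q.
τ₁ = 112/13.8 = 8.1159 s; τ₂ = 432/13.8 = 31.304 s.
Tank 1: C₁ = C_in(1 − e^(−t/τ₁)). Tank 2 (τ₁ ≠ τ₂): C₂ = C_in[1 − (τ₁ e^(−t/τ₁) − τ₂ e^(−t/τ₂))/(τ₁ − τ₂)].
At t = 43.5: e^(−t/τ₁) = 0.0047017, e^(−t/τ₂) = 0.24918.
C₂ = 1.25·[1 − (8.1159·0.0047017 − 31.304·0.24918)/(-23.188)] = 1.25·0.66525 = 0.83157 mg/L.

0.832 mg/L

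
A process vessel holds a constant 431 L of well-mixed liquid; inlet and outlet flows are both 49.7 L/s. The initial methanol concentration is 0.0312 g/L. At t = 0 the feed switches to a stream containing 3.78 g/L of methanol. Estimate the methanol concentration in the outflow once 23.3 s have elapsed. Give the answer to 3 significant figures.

3.52 g/L

Transient balance on the dissolved component: V dC/dt = Q(C_in − C).
So dC/dt = (C_in − C)/τ with τ = V/Q = 431/49.7 = 8.6720 s.
C approaches C_in exponentially: C(t) = C_in + (C₀ − C_in) e^(−t/τ).
C(23.3) = 3.78 + (0.0312 − 3.78)·e^(−23.3/8.6720) = 3.78 + (-3.7488)·0.068099 = 3.5247 g/L.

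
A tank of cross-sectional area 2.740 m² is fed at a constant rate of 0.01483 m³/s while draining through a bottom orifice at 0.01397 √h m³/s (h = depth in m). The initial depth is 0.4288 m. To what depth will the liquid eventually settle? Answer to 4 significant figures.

Volume balance on the tank: A dh/dt = Q_in − 0.01397 √h. At steady state dh/dt = 0:
Q_in = 0.01397 √h_ss ⇒ √h_ss = 0.01483/0.01397 = 1.06156.
h_ss = 1.06156² = 1.12691 m. (Since h₀ = 0.4288 m < h_ss, the level will rise toward this value.)

1.127 m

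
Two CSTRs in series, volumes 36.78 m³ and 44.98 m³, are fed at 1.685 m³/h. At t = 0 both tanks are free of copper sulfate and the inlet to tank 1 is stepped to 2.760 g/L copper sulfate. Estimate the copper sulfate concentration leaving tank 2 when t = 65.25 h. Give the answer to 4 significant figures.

Time constants: τᵢ = Vᵢ/Q for each well-mixed tank.
τ₁ = 36.78/1.685 = 21.8279 h; τ₂ = 44.98/1.685 = 26.6944 h.
Solving the cascade with C₁(0)=C₂(0)=0 gives C₂(t) = C_in[1 − (τ₁ e^(−t/τ₁) − τ₂ e^(−t/τ₂))/(τ₁ − τ₂)].
At t = 65.25: e^(−t/τ₁) = 0.0503229, e^(−t/τ₂) = 0.0867837.
C₂ = 2.760·[1 − (21.8279·0.0503229 − 26.6944·0.0867837)/(-4.86647)] = 2.760·0.749676 = 2.06911 g/L.

2.069 g/L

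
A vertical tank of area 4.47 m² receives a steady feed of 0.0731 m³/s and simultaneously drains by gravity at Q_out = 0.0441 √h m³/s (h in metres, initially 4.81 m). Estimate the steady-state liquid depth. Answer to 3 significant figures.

Mass balance (ρ constant): A dh/dt = Q_in − 0.0441 √h. At steady state dh/dt = 0:
Q_in = 0.0441 √h_ss ⇒ √h_ss = 0.0731/0.0441 = 1.6576.
h_ss = 1.6576² = 2.7476 m. (Since h₀ = 4.81 m > h_ss, the level will fall toward this value.)

2.75 m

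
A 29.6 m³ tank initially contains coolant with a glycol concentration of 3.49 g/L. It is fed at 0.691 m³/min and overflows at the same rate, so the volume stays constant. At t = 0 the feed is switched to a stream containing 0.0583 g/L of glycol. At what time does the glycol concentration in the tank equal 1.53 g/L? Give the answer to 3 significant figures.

36.3 min

Species balance: V dC/dt = Q(C_in − C) ⇒ τ = V/Q = 42.836 min.
C(t) = C_in + (C₀ − C_in) e^(−t/τ). Set C = 1.53 and solve for t:
e^(−t/τ) = (C − C_in)/(C₀ − C_in) = (1.53 − 0.0583)/(3.49 − 0.0583) = 0.42885
t = −τ ln(…) = 42.836 × 0.84664 = 36.267 min.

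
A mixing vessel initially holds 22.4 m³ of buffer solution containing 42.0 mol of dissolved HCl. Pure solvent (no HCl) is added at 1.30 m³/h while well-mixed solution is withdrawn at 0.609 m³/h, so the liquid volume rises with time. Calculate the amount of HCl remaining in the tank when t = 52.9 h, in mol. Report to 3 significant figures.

17.9 mol

Total volume: dV/dt = Q_in − Q_out = 0.69100 m³/h, so V(t) = 22.4 + 0.69100 t and V(52.9) = 58.954 m³.
No HCl enters, so dm/dt = −Q_out · (m/V).
dm/m = −Q_out dt/(V₀ + 0.69100 t); integrating gives ln(m/m₀) = −(Q_out/(Q_in−Q_out)) ln(V/V₀).
m = m₀ (V₀/V)^(Q_out/(Q_in−Q_out)) = 42.0 × (22.4/58.954)^(0.88133) = 17.900 mol.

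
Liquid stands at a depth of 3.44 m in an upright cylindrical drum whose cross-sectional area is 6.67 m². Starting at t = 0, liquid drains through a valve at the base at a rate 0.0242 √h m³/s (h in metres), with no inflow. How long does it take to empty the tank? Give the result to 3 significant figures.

1020 s

Accumulation of liquid (constant cross-section A): A dh/dt = −0.0242 √h.
This is separable: 2 d(√h)/dt = −0.0242/A, so √h = √h₀ − (0.0242/(2A)) t.
Tank is empty when √h = 0: t_empty = 2A√h₀/0.0242.
t_empty = 2·6.67·√3.44/0.0242 = 13.340·1.8547/0.0242 = 1022.4 s.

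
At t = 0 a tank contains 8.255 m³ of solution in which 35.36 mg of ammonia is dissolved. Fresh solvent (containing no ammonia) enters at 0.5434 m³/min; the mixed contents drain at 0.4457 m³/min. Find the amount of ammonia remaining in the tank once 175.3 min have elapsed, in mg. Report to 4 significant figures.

Total volume: dV/dt = Q_in − Q_out = 0.0977000 m³/min, so V(t) = 8.255 + 0.0977000 t and V(175.3) = 25.3818 m³.
Solute balance: dm/dt = 0 − Q_out C = −Q_out m/V(t).
Separate: dm/m = −Q_out dt/V(t) ⇒ ln(m/m₀) = −(Q_out/(Q_in−Q_out)) ln(V/V₀).
m = m₀ (V₀/V)^(Q_out/(Q_in−Q_out)) = 35.36 × (8.255/25.3818)^(4.56192) = 0.210465 mg.

0.2105 mg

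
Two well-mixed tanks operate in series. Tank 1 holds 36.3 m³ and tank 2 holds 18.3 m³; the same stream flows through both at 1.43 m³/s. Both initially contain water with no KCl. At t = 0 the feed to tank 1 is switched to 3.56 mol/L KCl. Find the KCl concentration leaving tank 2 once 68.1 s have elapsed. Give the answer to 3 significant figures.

3.09 mol/L

Each tank obeys Vᵢ dCᵢ/dt = Q(Cᵢ₋₁ − Cᵢ), so τᵢ = Vᵢ/Q.
τ₁ = 36.3/1.43 = 25.385 s; τ₂ = 18.3/1.43 = 12.797 s.
Solving the cascade with C₁(0)=C₂(0)=0 gives C₂(t) = C_in[1 − (τ₁ e^(−t/τ₁) − τ₂ e^(−t/τ₂))/(τ₁ − τ₂)].
At t = 68.1: e^(−t/τ₁) = 0.068376, e^(−t/τ₂) = 0.0048855.
C₂ = 3.56·[1 − (25.385·0.068376 − 12.797·0.0048855)/(12.587)] = 3.56·0.86707 = 3.0868 mol/L.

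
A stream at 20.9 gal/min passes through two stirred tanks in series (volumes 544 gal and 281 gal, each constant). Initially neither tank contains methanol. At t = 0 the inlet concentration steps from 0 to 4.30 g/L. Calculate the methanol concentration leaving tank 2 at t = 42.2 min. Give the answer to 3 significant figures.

2.74 g/L

Each tank obeys Vᵢ dCᵢ/dt = Q(Cᵢ₋₁ − Cᵢ), so τᵢ = Vᵢ/Q.
τ₁ = 544/20.9 = 26.029 min; τ₂ = 281/20.9 = 13.445 min.
Solving the cascade with C₁(0)=C₂(0)=0 gives C₂(t) = C_in[1 − (τ₁ e^(−t/τ₁) − τ₂ e^(−t/τ₂))/(τ₁ − τ₂)].
At t = 42.2: e^(−t/τ₁) = 0.19764, e^(−t/τ₂) = 0.043338.
C₂ = 4.30·[1 − (26.029·0.19764 − 13.445·0.043338)/(12.584)] = 4.30·0.63749 = 2.7412 g/L.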